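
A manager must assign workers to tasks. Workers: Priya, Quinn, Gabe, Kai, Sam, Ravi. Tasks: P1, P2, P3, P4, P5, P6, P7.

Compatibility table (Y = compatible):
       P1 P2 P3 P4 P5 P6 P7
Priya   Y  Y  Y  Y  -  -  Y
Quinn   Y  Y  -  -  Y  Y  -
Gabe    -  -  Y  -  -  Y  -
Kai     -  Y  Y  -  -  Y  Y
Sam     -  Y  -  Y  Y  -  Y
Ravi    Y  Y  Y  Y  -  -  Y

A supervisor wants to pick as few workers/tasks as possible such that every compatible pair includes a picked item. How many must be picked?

6

A maximum matching has 6 edges (e.g. Priya–P3, Quinn–P2, Gabe–P6, Kai–P7, Sam–P5, Ravi–P1).
By König's theorem the minimum vertex cover has the same size. One such cover is {Priya, Quinn, Gabe, Kai, Sam, Ravi}.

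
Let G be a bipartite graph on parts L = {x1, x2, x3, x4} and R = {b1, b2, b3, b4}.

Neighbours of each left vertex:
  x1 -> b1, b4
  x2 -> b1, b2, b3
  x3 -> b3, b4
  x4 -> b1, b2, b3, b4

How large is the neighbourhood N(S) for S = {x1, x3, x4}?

4

The union of neighbours of {x1, x3, x4} is {b1, b2, b3, b4}, which has 4 elements.
Since |N(S)| = 4 ≥ |S| = 3, Hall's condition holds for this subset.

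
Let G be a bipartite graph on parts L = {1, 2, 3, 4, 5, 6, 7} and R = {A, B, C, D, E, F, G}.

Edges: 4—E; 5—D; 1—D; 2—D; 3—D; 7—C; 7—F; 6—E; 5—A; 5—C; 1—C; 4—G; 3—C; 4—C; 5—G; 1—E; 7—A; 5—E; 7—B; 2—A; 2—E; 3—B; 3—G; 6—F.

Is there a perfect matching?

Yes

One maximum matching: 1→D, 2→E, 3→G, 4→C, 5→A, 6→F, 7→B.
All 7 left vertices are covered.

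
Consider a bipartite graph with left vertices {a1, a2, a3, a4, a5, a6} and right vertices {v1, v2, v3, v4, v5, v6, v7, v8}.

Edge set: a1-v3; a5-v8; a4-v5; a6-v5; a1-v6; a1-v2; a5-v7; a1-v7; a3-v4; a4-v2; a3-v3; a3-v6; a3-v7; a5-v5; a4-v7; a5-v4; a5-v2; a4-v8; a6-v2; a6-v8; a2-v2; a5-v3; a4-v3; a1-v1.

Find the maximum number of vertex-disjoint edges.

6

One maximum matching: a1–v6, a2–v2, a3–v7, a4–v5, a5–v3, a6–v8.
This saturates every left vertex, so 6 is the maximum.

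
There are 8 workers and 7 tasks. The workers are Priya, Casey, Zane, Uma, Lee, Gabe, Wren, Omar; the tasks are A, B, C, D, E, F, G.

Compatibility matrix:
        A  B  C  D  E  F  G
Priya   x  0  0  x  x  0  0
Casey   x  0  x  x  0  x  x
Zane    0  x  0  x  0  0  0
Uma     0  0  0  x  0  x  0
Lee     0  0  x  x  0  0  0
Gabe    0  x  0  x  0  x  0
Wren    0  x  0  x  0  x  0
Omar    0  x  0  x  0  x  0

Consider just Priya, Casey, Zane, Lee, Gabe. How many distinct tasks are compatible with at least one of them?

7

The union of neighbours of {Priya, Casey, Zane, Lee, Gabe} is {A, B, C, D, E, F, G}, which has 7 elements.
Since |N(S)| = 7 ≥ |S| = 5, Hall's condition holds for this subset.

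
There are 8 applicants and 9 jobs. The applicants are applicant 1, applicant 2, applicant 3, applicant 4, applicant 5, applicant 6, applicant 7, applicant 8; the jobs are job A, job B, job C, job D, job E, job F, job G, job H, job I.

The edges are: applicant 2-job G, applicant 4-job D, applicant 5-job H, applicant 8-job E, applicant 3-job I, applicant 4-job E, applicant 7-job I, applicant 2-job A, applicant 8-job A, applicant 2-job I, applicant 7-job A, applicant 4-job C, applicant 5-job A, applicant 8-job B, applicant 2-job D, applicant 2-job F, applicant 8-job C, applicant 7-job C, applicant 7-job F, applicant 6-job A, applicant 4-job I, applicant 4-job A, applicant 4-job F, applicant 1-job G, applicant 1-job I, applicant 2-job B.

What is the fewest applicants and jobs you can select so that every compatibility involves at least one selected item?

8

{applicant 1, applicant 2, applicant 3, applicant 4, applicant 5, applicant 6, applicant 7, applicant 8} is a vertex cover of size 8: every edge has an endpoint in this set.
No smaller cover exists because applicant 1–job G, applicant 2–job B, applicant 3–job I, applicant 4–job D, applicant 5–job H, applicant 6–job A, applicant 7–job F, applicant 8–job E is a matching of size 8, and a cover must include an endpoint of each of these disjoint edges (König's theorem).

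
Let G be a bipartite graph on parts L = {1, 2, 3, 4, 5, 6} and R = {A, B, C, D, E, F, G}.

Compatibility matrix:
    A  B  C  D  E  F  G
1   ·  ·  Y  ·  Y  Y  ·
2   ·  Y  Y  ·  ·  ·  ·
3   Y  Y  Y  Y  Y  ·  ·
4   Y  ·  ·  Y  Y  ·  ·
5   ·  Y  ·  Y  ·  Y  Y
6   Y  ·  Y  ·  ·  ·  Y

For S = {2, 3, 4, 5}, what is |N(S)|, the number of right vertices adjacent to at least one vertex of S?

The union of neighbours of {2, 3, 4, 5} is {A, B, C, D, E, F, G}, which has 7 elements.
Since |N(S)| = 7 ≥ |S| = 4, Hall's condition holds for this subset.

7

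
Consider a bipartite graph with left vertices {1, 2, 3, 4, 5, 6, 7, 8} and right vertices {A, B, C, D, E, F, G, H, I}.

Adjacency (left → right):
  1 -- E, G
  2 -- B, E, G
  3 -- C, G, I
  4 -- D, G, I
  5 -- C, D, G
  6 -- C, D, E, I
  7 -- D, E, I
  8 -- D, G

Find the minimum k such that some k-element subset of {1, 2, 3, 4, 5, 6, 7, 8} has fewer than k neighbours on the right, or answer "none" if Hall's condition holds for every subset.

6

Take S = {1, 3, 4, 5, 6, 7}. Its neighbourhood is {C, D, E, G, I}, so |N(S)| = 5 < |S| = 6.
Every subset of size less than 6 has at least as many neighbours as members, so 6 is the minimum.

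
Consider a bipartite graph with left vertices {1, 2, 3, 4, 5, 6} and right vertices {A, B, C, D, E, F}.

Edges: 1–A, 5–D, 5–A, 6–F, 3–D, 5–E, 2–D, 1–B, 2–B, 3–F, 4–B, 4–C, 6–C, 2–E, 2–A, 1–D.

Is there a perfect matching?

A valid assignment of size 6: 1–B, 2–E, 3–D, 4–C, 5–A, 6–F.
All 6 left vertices are covered.

Yes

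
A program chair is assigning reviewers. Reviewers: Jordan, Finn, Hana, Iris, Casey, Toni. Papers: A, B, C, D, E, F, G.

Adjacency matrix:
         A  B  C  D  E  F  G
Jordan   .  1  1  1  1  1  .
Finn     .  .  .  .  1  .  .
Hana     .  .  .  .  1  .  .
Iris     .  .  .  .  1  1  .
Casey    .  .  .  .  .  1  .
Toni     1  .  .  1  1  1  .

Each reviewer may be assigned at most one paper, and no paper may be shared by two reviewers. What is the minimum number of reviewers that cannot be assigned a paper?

One maximum matching: Jordan-B, Finn-E, Iris-F, Toni-D.
The set {Finn, Hana, Iris, Casey} has only 2 neighbours ({E, F}), so by Hall's theorem at most 4 of the 6 reviewers can be matched.
That matches 4 of the 6, leaving 2 unmatched; no matching can do better.

2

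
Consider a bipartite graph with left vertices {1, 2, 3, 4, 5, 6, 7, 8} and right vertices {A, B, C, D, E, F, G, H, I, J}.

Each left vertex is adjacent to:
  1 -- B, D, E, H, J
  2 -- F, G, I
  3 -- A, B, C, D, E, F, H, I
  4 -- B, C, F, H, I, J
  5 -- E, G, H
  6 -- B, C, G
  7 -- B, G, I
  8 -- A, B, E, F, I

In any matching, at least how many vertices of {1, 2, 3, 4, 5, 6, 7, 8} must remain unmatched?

0

A valid assignment of size 8: 1–J, 2–F, 3–E, 4–H, 5–G, 6–C, 7–B, 8–A.
This saturates every left vertex, so 8 is the maximum.
That matches 8 of the 8, leaving 0 unmatched; no matching can do better.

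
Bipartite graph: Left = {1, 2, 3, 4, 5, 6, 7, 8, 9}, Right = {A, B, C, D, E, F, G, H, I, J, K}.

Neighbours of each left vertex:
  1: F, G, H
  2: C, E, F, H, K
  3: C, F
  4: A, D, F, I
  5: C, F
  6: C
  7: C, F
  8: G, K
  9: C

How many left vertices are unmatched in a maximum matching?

For example, pair 1-H, 2-K, 3-C, 4-I, 5-F, 8-G.
The set {3, 5, 6, 7, 9} has only 2 neighbours ({C, F}), so by Hall's theorem at most 6 of the 9 left vertices can be matched.
That matches 6 of the 9, leaving 3 unmatched; no matching can do better.

3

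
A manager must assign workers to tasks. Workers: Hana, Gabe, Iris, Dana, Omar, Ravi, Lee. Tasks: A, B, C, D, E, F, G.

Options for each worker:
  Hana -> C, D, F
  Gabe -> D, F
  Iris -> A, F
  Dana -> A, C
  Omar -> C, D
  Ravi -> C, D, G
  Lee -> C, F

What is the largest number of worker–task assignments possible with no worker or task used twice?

5

One maximum matching: Hana–F, Gabe–D, Iris–A, Dana–C, Ravi–G.
The set {Hana, Gabe, Iris, Dana, Omar, Lee} has only 4 neighbours ({A, C, D, F}), so by Hall's theorem at most 5 of the 7 workers can be matched.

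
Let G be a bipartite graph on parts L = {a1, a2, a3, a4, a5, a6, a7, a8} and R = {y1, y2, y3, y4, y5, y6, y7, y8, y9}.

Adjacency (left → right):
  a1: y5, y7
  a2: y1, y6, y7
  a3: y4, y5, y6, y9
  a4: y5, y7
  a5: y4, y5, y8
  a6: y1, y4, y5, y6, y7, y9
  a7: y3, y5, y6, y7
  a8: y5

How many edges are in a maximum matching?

One maximum matching: a1→y5, a2→y1, a3→y4, a4→y7, a5→y8, a6→y6, a7→y3.
The set {a1, a4, a8} has only 2 neighbours ({y5, y7}), so by Hall's theorem at most 7 of the 8 left vertices can be matched.

7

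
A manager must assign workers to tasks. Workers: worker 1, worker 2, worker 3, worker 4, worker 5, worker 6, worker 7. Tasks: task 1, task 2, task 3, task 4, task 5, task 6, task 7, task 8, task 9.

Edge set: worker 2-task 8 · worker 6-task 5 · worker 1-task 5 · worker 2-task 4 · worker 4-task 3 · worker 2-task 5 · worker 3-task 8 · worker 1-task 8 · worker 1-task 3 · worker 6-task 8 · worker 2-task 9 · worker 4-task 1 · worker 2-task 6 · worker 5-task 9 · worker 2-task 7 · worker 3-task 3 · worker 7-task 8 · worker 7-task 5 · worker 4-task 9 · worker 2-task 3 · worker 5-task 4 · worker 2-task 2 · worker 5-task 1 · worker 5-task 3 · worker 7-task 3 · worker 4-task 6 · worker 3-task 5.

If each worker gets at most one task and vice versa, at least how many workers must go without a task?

1

For example, pair worker 1-task 3, worker 2-task 4, worker 3-task 5, worker 4-task 6, worker 5-task 1, worker 6-task 8.
The set {worker 1, worker 3, worker 6, worker 7} has only 3 neighbours ({task 3, task 5, task 8}), so by Hall's theorem at most 6 of the 7 workers can be matched.
That matches 6 of the 7, leaving 1 unmatched; no matching can do better.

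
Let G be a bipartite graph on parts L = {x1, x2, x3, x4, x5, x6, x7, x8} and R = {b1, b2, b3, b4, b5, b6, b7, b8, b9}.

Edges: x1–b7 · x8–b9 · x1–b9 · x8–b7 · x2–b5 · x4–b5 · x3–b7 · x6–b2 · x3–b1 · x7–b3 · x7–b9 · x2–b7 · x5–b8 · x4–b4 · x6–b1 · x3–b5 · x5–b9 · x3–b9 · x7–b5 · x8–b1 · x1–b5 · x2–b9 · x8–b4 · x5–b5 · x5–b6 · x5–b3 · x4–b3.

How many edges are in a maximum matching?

8

A valid assignment of size 8: x1–b9, x2–b5, x3–b1, x4–b4, x5–b8, x6–b2, x7–b3, x8–b7.
This saturates every left vertex, so 8 is the maximum.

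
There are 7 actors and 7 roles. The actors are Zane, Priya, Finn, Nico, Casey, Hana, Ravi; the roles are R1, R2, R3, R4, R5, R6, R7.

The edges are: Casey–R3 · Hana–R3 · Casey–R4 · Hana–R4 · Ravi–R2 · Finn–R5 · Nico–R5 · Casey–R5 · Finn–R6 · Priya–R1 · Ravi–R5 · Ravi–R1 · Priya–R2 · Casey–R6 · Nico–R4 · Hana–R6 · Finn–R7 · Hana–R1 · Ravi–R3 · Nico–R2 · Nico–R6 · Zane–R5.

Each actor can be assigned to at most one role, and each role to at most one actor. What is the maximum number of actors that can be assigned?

For example, pair Zane-R5, Priya-R1, Finn-R7, Nico-R2, Casey-R4, Hana-R6, Ravi-R3.
This saturates every actor, so 7 is the maximum.

7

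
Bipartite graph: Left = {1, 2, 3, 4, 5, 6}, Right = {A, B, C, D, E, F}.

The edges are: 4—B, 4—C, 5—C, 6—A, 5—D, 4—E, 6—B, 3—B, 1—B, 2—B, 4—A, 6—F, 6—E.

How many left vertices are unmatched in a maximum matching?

A valid assignment of size 4: 1→B, 4→C, 5→D, 6→E.
The set {1, 2, 3} has only 1 neighbour ({B}), so by Hall's theorem at most 4 of the 6 left vertices can be matched.
That matches 4 of the 6, leaving 2 unmatched; no matching can do better.

2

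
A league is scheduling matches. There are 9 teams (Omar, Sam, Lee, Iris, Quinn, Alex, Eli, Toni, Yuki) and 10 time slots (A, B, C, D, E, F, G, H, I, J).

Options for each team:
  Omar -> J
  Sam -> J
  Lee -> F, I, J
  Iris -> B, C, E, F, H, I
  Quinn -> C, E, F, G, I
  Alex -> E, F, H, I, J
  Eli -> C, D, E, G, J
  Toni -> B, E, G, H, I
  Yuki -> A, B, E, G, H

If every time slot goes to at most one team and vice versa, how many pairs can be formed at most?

8

A valid assignment of size 8: Omar→J, Lee→I, Iris→B, Quinn→F, Alex→H, Eli→D, Toni→E, Yuki→G.
The set {Omar, Sam} has only 1 neighbour ({J}), so by Hall's theorem at most 8 of the 9 teams can be matched.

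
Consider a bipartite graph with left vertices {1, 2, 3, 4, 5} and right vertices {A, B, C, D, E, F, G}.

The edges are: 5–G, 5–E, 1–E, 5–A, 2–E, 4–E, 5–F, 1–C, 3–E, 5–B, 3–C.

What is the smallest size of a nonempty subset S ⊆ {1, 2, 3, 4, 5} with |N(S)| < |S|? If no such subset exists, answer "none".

Take S = {2, 4}. Its neighbourhood is {E}, so |N(S)| = 1 < |S| = 2.
No single vertex violates Hall's condition since each has at least one neighbour, so 2 is the minimum.

2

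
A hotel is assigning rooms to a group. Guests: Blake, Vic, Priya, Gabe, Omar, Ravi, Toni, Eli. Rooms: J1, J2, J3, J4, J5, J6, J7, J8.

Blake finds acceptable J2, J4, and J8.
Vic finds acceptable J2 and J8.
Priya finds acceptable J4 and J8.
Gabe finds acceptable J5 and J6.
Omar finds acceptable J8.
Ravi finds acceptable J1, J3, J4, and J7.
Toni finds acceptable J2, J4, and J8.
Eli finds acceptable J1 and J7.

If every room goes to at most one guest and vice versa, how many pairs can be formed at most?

6

A valid assignment of size 6: Blake-J4, Vic-J2, Priya-J8, Gabe-J6, Ravi-J3, Eli-J7.
The set {Blake, Vic, Priya, Omar, Toni} has only 3 neighbours ({J2, J4, J8}), so by Hall's theorem at most 6 of the 8 guests can be matched.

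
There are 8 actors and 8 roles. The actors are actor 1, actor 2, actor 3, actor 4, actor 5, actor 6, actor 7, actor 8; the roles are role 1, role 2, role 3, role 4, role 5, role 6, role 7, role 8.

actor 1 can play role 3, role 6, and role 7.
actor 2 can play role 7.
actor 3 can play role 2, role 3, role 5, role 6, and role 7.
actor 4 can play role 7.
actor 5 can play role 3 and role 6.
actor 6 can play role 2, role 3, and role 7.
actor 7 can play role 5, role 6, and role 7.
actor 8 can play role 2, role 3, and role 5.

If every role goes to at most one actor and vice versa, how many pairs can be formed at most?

5

One maximum matching: actor 1-role 6, actor 2-role 7, actor 3-role 5, actor 5-role 3, actor 6-role 2.
The set {actor 1, actor 2, actor 3, actor 4, actor 5, actor 6, actor 7, actor 8} has only 5 neighbours ({role 2, role 3, role 5, role 6, role 7}), so by Hall's theorem at most 5 of the 8 actors can be matched.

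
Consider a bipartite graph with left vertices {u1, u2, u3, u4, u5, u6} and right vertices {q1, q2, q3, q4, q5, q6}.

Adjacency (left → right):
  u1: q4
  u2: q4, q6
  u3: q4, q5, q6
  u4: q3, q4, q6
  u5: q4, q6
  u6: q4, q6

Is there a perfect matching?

No

The set {u1, u2, u5, u6} has only 2 neighbours ({q4, q6}), so by Hall's theorem at most 4 of the 6 left vertices can be matched.
Hence no matching covers every left vertex.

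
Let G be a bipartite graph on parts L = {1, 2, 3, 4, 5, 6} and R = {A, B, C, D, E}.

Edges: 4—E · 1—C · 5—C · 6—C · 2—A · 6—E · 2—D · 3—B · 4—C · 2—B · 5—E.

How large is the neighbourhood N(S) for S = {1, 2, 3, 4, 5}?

The union of neighbours of {1, 2, 3, 4, 5} is {A, B, C, D, E}, which has 5 elements.
Since |N(S)| = 5 ≥ |S| = 5, Hall's condition holds for this subset.

5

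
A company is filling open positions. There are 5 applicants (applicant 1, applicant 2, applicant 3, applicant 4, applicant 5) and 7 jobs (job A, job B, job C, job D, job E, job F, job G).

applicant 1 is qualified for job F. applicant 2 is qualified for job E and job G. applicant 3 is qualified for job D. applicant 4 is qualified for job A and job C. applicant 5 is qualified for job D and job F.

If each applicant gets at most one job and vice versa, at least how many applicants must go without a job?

1

One maximum matching: applicant 1→job F, applicant 2→job G, applicant 3→job D, applicant 4→job A.
The set {applicant 1, applicant 3, applicant 5} has only 2 neighbours ({job D, job F}), so by Hall's theorem at most 4 of the 5 applicants can be matched.
That matches 4 of the 5, leaving 1 unmatched; no matching can do better.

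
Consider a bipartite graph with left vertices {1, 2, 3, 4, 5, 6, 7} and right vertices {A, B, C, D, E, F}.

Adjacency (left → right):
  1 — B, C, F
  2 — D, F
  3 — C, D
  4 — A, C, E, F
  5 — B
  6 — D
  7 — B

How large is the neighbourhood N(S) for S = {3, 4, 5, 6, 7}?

6

The union of neighbours of {3, 4, 5, 6, 7} is {A, B, C, D, E, F}, which has 6 elements.
Since |N(S)| = 6 ≥ |S| = 5, Hall's condition holds for this subset.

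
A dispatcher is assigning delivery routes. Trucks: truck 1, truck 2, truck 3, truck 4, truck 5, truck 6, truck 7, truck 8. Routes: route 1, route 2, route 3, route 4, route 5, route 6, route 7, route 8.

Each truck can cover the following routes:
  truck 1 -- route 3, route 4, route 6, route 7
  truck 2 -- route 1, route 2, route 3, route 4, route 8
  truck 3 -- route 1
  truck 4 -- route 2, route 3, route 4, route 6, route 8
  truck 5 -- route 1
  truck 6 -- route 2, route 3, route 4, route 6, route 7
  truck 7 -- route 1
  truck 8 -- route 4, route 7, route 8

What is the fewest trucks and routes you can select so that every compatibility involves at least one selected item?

A maximum matching has 6 edges (e.g. truck 1–route 6, truck 2–route 2, truck 3–route 1, truck 4–route 3, truck 6–route 4, truck 8–route 7).
By König's theorem the minimum vertex cover has the same size. One such cover is {truck 1, truck 2, truck 4, truck 6, truck 8, route 1}.

6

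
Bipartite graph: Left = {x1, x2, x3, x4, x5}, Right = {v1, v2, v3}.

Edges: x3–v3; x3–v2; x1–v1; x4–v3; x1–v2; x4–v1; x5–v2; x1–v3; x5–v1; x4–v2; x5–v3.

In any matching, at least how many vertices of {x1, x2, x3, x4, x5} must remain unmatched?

2

A valid assignment of size 3: x1-v1, x3-v3, x4-v2.
The set {x1, x2, x3, x4, x5} has only 3 neighbours ({v1, v2, v3}), so by Hall's theorem at most 3 of the 5 left vertices can be matched.
That matches 3 of the 5, leaving 2 unmatched; no matching can do better.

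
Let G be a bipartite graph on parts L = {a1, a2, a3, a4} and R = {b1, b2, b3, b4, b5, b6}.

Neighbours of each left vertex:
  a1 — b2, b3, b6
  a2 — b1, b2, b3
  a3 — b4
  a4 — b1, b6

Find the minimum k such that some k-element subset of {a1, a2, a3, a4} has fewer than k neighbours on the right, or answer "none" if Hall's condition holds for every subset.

A matching saturating every left vertex exists, for instance a1→b3, a2→b2, a3→b4, a4→b6.
By Hall's marriage theorem, this means |N(S)| ≥ |S| for every subset S, so no violating subset exists.

none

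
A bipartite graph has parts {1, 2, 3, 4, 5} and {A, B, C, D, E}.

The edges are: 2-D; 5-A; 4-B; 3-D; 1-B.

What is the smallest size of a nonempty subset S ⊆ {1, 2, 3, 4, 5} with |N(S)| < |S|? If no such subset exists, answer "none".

2

Take S = {1, 4}. Its neighbourhood is {B}, so |N(S)| = 1 < |S| = 2.
No single vertex violates Hall's condition since each has at least one neighbour, so 2 is the minimum.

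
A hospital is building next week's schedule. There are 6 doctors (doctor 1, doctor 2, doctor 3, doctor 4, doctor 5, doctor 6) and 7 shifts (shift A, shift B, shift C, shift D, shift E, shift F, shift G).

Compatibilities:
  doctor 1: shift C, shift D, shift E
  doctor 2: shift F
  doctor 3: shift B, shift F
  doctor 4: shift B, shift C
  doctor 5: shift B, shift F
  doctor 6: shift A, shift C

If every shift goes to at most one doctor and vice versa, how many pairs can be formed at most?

A valid assignment of size 5: doctor 1→shift E, doctor 2→shift F, doctor 3→shift B, doctor 4→shift C, doctor 6→shift A.
The set {doctor 2, doctor 3, doctor 5} has only 2 neighbours ({shift B, shift F}), so by Hall's theorem at most 5 of the 6 doctors can be matched.

5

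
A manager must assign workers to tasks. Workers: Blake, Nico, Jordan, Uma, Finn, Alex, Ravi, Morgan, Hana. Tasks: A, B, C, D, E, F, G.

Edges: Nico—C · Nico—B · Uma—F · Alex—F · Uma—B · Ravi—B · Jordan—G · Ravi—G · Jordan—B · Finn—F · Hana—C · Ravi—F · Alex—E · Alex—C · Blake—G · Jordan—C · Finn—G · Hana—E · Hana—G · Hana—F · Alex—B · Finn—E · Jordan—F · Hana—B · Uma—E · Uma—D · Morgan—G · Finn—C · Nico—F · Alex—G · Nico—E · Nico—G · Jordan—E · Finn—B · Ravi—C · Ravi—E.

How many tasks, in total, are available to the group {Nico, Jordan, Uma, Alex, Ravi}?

The union of neighbours of {Nico, Jordan, Uma, Alex, Ravi} is {B, C, D, E, F, G}, which has 6 elements.
Since |N(S)| = 6 ≥ |S| = 5, Hall's condition holds for this subset.

6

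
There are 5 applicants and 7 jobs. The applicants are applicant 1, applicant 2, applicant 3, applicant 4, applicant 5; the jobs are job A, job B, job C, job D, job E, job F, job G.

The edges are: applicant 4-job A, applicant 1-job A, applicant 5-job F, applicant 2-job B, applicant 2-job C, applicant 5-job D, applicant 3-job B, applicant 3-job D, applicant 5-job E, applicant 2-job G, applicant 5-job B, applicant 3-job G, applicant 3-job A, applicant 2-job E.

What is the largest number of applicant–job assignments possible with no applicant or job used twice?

For example, pair applicant 1-job A, applicant 2-job E, applicant 3-job G, applicant 5-job F.
The set {applicant 1, applicant 4} has only 1 neighbour ({job A}), so by Hall's theorem at most 4 of the 5 applicants can be matched.

4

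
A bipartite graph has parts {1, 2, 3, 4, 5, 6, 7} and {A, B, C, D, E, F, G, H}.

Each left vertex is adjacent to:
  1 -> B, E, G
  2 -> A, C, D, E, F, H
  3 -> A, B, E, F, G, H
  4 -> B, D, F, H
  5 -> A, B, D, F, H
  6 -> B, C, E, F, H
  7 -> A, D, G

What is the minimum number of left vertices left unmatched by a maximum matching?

One maximum matching: 1-B, 2-E, 3-A, 4-D, 5-F, 6-H, 7-G.
All 7 left vertices are matched, so no larger matching exists.
That matches 7 of the 7, leaving 0 unmatched; no matching can do better.

0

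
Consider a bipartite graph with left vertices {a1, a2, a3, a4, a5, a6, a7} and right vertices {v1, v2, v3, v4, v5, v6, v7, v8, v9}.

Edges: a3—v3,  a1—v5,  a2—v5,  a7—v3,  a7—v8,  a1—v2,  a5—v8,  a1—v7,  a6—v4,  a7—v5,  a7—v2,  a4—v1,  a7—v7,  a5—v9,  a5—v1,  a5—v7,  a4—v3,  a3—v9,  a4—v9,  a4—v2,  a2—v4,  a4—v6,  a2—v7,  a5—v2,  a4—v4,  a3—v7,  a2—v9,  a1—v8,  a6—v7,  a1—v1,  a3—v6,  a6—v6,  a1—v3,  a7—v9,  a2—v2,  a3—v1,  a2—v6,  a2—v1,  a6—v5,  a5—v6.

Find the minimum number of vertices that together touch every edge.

7

A maximum matching has 7 edges (e.g. a1–v8, a2–v6, a3–v9, a4–v2, a5–v1, a6–v7, a7–v3).
By König's theorem the minimum vertex cover has the same size. One such cover is {a1, a2, a3, a4, a5, a6, a7}.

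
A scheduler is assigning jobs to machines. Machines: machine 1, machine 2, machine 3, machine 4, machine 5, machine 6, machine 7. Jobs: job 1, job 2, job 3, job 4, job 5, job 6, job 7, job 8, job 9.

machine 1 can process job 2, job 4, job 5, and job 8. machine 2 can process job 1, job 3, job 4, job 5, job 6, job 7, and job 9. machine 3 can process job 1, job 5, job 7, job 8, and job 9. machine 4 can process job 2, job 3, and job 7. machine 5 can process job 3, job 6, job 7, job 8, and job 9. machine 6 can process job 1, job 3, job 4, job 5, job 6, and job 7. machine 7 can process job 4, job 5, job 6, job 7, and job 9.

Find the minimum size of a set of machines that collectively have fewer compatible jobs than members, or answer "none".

none

A matching saturating every machine exists, for instance machine 1→job 4, machine 2→job 1, machine 3→job 5, machine 4→job 2, machine 5→job 8, machine 6→job 7, machine 7→job 9.
By Hall's marriage theorem, this means |N(S)| ≥ |S| for every subset S, so no violating subset exists.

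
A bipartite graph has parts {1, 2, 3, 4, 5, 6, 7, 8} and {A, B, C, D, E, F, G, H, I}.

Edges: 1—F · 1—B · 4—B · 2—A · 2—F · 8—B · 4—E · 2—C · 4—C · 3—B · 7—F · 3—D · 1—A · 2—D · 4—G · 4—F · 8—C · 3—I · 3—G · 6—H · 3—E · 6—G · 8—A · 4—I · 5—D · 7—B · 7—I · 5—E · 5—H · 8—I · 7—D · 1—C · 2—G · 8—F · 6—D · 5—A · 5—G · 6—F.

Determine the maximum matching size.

One maximum matching: 1-B, 2-F, 3-E, 4-I, 5-G, 6-H, 7-D, 8-A.
All 8 left vertices are matched, so no larger matching exists.

8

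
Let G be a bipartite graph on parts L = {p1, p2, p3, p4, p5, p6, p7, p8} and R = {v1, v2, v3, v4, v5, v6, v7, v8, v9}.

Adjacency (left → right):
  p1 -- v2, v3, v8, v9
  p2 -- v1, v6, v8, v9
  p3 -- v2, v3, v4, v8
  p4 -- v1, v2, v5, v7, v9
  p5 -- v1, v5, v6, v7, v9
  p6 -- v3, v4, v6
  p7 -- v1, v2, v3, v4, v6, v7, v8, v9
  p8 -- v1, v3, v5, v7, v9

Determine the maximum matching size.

8

One maximum matching: p1-v9, p2-v6, p3-v8, p4-v5, p5-v1, p6-v4, p7-v2, p8-v3.
This saturates every left vertex, so 8 is the maximum.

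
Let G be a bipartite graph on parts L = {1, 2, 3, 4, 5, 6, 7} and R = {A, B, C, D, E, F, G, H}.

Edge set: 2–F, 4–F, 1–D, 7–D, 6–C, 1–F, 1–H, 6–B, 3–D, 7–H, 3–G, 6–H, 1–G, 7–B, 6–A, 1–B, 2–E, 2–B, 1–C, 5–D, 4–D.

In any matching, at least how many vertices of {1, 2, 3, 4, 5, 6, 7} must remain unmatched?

A valid assignment of size 7: 1-H, 2-E, 3-G, 4-F, 5-D, 6-C, 7-B.
This saturates every left vertex, so 7 is the maximum.
That matches 7 of the 7, leaving 0 unmatched; no matching can do better.

0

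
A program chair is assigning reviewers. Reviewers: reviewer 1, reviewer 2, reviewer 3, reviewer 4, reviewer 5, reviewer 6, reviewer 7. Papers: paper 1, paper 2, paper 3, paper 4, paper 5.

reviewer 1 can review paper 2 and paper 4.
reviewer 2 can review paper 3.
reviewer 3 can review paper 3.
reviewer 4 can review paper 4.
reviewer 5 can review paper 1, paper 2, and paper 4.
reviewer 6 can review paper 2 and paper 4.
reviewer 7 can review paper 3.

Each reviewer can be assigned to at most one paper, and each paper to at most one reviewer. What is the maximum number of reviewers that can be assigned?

4

A valid assignment of size 4: reviewer 1-paper 2, reviewer 2-paper 3, reviewer 4-paper 4, reviewer 5-paper 1.
The set {reviewer 1, reviewer 2, reviewer 3, reviewer 4, reviewer 6, reviewer 7} has only 3 neighbours ({paper 2, paper 3, paper 4}), so by Hall's theorem at most 4 of the 7 reviewers can be matched.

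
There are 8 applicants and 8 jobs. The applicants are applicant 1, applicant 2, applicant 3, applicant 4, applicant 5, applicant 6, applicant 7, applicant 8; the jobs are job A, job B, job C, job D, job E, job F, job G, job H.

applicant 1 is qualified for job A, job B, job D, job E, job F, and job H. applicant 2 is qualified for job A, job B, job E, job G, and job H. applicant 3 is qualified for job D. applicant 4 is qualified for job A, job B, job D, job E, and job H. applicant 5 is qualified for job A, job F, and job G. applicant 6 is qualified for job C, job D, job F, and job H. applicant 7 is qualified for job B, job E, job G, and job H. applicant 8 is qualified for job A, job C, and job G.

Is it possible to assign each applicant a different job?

For example, pair applicant 1-job F, applicant 2-job B, applicant 3-job D, applicant 4-job H, applicant 5-job G, applicant 6-job C, applicant 7-job E, applicant 8-job A.
Every applicant is matched, so this is a perfect matching.

Yes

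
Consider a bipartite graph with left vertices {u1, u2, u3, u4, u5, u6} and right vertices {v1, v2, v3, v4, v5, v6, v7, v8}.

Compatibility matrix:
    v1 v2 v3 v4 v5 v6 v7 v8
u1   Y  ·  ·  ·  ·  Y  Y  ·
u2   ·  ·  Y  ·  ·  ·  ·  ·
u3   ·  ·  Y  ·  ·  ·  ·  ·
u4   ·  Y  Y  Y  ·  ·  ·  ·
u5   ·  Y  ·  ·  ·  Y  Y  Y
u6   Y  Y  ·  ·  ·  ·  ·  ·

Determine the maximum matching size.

5

For example, pair u1→v6, u2→v3, u4→v4, u5→v7, u6→v2.
The set {u2, u3} has only 1 neighbour ({v3}), so by Hall's theorem at most 5 of the 6 left vertices can be matched.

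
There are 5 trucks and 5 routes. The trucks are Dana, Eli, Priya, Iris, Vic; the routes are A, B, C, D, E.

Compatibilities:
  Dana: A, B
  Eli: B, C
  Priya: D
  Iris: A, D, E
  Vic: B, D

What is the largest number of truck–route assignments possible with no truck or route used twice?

5

A valid assignment of size 5: Dana–A, Eli–C, Priya–D, Iris–E, Vic–B.
All 5 trucks are matched, so no larger matching exists.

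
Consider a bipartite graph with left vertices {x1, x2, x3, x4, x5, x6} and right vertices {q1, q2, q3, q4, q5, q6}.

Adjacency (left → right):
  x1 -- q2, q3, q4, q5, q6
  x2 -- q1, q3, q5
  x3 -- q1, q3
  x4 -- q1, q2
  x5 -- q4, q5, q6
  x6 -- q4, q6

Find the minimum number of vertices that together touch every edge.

6

A maximum matching has 6 edges (e.g. x1–q4, x2–q3, x3–q1, x4–q2, x5–q5, x6–q6).
By König's theorem the minimum vertex cover has the same size. One such cover is {x1, x2, x3, x4, x5, x6}.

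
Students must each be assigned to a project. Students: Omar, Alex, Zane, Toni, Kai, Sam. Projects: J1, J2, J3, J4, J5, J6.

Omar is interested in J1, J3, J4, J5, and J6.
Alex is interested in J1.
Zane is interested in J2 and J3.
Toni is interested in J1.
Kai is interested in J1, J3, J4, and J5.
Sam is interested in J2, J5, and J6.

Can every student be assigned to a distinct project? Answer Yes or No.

No

The set {Alex, Toni} has only 1 neighbour ({J1}), so by Hall's theorem at most 5 of the 6 students can be matched.
Hence no matching covers every student.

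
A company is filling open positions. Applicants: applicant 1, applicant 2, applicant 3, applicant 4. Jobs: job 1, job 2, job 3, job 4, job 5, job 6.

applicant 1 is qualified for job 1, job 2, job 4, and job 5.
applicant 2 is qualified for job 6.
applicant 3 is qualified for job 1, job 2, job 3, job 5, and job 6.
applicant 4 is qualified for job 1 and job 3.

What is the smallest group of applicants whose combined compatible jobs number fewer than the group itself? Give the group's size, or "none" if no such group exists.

none

A matching saturating every applicant exists, for instance applicant 1→job 2, applicant 2→job 6, applicant 3→job 5, applicant 4→job 3.
By Hall's marriage theorem, this means |N(S)| ≥ |S| for every subset S, so no violating subset exists.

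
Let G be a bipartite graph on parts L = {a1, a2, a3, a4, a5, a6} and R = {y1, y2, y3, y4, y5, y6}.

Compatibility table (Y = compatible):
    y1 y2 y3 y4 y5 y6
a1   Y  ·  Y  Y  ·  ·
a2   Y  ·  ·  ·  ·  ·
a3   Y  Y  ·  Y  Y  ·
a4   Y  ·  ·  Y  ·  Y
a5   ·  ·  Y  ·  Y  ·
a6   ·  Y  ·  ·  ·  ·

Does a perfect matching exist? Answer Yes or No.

For example, pair a1-y4, a2-y1, a3-y5, a4-y6, a5-y3, a6-y2.
Every left vertex is matched, so this is a perfect matching.

Yes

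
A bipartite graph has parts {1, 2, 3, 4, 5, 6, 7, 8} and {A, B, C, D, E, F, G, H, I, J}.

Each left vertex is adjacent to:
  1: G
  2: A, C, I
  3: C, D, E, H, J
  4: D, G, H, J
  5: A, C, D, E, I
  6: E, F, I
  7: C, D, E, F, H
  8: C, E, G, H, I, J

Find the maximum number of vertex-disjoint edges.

For example, pair 1-G, 2-I, 3-E, 4-D, 5-A, 6-F, 7-H, 8-J.
This saturates every left vertex, so 8 is the maximum.

8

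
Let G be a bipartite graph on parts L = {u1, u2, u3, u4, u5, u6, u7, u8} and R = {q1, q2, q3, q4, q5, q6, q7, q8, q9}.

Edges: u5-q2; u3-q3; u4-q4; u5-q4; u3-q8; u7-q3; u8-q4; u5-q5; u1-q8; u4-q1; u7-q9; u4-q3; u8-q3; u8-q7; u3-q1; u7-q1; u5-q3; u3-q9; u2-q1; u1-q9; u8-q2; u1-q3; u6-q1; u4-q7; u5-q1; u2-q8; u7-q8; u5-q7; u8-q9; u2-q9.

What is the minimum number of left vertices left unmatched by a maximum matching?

For example, pair u1-q3, u2-q9, u3-q8, u4-q7, u5-q2, u6-q1, u8-q4.
The set {u1, u2, u3, u6, u7} has only 4 neighbours ({q1, q3, q8, q9}), so by Hall's theorem at most 7 of the 8 left vertices can be matched.
That matches 7 of the 8, leaving 1 unmatched; no matching can do better.

1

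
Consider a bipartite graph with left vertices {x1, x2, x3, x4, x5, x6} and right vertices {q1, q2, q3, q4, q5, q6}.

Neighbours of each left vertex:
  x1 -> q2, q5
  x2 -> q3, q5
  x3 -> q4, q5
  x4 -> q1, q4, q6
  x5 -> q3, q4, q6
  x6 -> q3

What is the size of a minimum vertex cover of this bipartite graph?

The 6 edges x1–q2, x2–q5, x3–q4, x4–q1, x5–q6, x6–q3 form a matching, so any vertex cover needs at least 6 vertices (one per matched edge).
Conversely {x1, x2, x3, x4, x5, x6} meets every edge and has exactly 6 vertices, so 6 is optimal.

6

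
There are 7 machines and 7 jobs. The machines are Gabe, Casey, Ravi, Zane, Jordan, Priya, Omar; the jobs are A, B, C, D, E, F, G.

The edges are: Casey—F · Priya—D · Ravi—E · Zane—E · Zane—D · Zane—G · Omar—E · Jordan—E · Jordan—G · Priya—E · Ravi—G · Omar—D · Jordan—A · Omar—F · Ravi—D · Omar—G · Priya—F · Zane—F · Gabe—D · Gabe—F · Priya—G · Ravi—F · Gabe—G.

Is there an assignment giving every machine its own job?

The set {Gabe, Casey, Ravi, Zane, Priya, Omar} has only 4 neighbours ({D, E, F, G}), so by Hall's theorem at most 5 of the 7 machines can be matched.
Hence no matching covers every machine.

No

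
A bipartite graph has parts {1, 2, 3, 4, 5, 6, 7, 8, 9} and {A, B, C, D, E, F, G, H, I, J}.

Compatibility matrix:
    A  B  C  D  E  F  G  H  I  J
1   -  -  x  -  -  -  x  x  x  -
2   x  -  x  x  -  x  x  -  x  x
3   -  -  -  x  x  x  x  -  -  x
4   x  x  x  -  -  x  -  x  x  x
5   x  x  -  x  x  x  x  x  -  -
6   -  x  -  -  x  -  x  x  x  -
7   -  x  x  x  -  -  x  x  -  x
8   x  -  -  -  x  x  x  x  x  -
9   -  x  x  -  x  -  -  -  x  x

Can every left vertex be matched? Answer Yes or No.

One maximum matching: 1-C, 2-D, 3-F, 4-A, 5-G, 6-H, 7-B, 8-E, 9-J.
Every left vertex is matched, so this matching saturates all of them.

Yes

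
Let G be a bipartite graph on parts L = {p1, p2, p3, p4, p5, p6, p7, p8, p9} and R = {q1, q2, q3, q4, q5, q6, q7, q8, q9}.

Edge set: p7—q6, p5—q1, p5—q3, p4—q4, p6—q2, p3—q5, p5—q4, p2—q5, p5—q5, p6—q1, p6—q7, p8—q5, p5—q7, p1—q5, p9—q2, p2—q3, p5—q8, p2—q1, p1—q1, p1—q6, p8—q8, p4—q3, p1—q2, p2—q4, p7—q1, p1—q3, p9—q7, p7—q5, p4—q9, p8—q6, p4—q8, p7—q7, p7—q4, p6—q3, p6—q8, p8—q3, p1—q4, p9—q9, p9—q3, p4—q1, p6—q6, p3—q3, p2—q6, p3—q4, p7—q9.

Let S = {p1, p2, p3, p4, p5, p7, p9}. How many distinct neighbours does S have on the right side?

The union of neighbours of {p1, p2, p3, p4, p5, p7, p9} is {q1, q2, q3, q4, q5, q6, q7, q8, q9}, which has 9 elements.
Since |N(S)| = 9 ≥ |S| = 7, Hall's condition holds for this subset.

9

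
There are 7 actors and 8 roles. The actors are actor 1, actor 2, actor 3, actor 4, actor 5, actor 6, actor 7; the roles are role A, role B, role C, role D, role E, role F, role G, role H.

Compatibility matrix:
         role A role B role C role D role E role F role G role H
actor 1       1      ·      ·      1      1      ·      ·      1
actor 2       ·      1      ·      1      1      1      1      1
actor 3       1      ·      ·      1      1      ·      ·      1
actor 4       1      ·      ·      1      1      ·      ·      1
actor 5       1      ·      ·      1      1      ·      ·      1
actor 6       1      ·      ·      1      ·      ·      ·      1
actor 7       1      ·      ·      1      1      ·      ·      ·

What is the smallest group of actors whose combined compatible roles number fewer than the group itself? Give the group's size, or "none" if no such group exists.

Take S = {actor 1, actor 3, actor 4, actor 5, actor 6}. Its neighbourhood is {role A, role D, role E, role H}, so |N(S)| = 4 < |S| = 5.
Every subset of size less than 5 has at least as many neighbours as members, so 5 is the minimum.

5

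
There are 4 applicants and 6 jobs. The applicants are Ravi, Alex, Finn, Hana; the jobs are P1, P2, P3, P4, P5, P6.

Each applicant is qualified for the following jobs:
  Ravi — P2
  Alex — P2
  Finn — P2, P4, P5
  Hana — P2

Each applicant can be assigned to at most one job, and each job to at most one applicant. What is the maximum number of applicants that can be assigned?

2

For example, pair Ravi-P2, Finn-P5.
The set {Ravi, Alex, Hana} has only 1 neighbour ({P2}), so by Hall's theorem at most 2 of the 4 applicants can be matched.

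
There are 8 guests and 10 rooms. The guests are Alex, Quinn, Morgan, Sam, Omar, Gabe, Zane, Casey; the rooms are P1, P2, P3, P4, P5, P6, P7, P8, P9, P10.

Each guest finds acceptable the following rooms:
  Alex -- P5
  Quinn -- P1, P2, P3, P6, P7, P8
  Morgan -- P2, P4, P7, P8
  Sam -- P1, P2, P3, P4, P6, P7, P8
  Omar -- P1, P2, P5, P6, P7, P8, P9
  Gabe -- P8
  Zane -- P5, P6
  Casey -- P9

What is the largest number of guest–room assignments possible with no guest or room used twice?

For example, pair Alex→P5, Quinn→P2, Morgan→P7, Sam→P3, Omar→P1, Gabe→P8, Zane→P6, Casey→P9.
This saturates every guest, so 8 is the maximum.

8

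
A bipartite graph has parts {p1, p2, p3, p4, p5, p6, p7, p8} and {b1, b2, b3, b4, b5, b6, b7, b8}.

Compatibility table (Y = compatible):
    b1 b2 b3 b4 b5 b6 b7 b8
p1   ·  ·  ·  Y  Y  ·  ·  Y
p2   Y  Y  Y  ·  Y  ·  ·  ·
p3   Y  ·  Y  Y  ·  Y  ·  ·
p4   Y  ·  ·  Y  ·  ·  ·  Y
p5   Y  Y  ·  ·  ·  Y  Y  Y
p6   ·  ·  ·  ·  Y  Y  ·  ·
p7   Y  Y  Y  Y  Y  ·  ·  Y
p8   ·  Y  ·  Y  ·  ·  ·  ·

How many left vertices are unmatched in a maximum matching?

0

One maximum matching: p1-b5, p2-b2, p3-b3, p4-b8, p5-b7, p6-b6, p7-b1, p8-b4.
This saturates every left vertex, so 8 is the maximum.
That matches 8 of the 8, leaving 0 unmatched; no matching can do better.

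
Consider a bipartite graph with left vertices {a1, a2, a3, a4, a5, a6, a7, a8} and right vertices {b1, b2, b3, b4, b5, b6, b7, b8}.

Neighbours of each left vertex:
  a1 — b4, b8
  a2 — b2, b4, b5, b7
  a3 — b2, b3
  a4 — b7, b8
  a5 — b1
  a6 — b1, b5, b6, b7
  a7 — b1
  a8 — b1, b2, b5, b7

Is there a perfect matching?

The set {a5, a7} has only 1 neighbour ({b1}), so by Hall's theorem at most 7 of the 8 left vertices can be matched.
Hence no matching covers every left vertex.

No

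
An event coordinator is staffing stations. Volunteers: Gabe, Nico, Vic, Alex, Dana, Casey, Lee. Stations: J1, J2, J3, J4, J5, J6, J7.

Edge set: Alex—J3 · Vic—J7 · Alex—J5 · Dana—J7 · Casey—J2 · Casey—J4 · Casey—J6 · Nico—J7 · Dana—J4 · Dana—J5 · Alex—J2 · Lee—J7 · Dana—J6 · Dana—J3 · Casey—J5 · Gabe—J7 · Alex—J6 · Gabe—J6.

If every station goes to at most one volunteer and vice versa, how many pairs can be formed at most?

One maximum matching: Gabe→J6, Nico→J7, Alex→J3, Dana→J4, Casey→J5.
The set {Nico, Vic, Lee} has only 1 neighbour ({J7}), so by Hall's theorem at most 5 of the 7 volunteers can be matched.

5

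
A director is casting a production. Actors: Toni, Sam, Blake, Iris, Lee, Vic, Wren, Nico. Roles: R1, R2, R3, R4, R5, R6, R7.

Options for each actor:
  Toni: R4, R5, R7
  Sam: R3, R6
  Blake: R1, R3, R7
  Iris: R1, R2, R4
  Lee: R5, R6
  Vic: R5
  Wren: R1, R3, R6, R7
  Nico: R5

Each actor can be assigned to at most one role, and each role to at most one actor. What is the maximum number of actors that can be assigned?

For example, pair Toni–R4, Sam–R3, Blake–R1, Iris–R2, Lee–R6, Vic–R5, Wren–R7.
The set {Vic, Nico} has only 1 neighbour ({R5}), so by Hall's theorem at most 7 of the 8 actors can be matched.

7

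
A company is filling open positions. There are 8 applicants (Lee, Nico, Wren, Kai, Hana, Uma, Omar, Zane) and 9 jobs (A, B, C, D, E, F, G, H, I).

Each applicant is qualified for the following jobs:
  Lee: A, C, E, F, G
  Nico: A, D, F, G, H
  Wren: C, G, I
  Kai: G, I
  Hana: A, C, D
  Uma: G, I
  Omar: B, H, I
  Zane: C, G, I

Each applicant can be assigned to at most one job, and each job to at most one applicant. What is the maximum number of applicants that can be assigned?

7

A valid assignment of size 7: Lee→E, Nico→A, Wren→C, Kai→I, Hana→D, Uma→G, Omar→B.
The set {Wren, Kai, Uma, Zane} has only 3 neighbours ({C, G, I}), so by Hall's theorem at most 7 of the 8 applicants can be matched.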